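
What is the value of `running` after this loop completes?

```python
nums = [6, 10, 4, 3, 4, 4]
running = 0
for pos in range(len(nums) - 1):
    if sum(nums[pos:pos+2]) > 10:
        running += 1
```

Count windows with sum > 10
`running` takes the values: 0 → 1 → 2

Answer: 2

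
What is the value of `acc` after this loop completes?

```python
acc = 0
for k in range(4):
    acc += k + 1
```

Start at 0, add 1 to 4 = 10
`acc` takes the values: 0 → 1 → 3 → 6 → 10

Answer: 10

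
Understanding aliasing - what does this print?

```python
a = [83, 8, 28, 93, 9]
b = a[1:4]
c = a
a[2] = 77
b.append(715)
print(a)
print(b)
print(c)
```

Key concept: slice vs alias.
Step by step:
`a = [83, 8, 28, 93, 9]` → a = [83, 8, 28, 93, 9]
`b = a[1:4]` → b = [8, 28, 93]
`c = a` → c = [83, 8, 28, 93, 9] (same object as a)
`a[2] = 77` → a = [83, 8, 77, 93, 9] (same object as c); c = [83, 8, 77, 93, 9] (same object as a)
`b.append(715)` → b = [8, 28, 93, 715]
`print(a)` → prints [83, 8, 77, 93, 9]
`print(b)` → prints [8, 28, 93, 715]
`print(c)` → prints [83, 8, 77, 93, 9]

Answer:
[83, 8, 77, 93, 9]
[8, 28, 93, 715]
[83, 8, 77, 93, 9]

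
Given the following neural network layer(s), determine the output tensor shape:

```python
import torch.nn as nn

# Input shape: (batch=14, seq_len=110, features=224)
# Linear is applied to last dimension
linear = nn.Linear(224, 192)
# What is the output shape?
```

Input: (14, 110, 224) -> Output: (14, 110, 192)

Answer: (14, 110, 192)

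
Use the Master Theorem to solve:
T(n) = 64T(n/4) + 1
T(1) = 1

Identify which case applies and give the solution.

a=64, b=4, f(n)=1. log_4(64) = 3. Since c=0 < 3, Case 1 applies: T(n) = Θ(n^log_b(a)) = O(n^3).

Answer: O(n^3) - Case 1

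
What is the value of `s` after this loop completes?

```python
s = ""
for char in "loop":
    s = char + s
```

Reverse 'loop'
`s` takes the values: "" → "l" → "ol" → "ool" → "pool"

Answer: "pool"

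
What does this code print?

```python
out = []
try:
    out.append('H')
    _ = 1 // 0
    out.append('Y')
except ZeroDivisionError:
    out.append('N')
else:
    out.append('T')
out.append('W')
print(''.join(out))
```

Execution trace: 'H' (try body) → 'N' (except ZeroDivisionError) → 'W' (after the try/except). Output: HNW

Answer: HNW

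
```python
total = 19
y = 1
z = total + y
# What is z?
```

Trace:
`total = 19` → total = 19
`y = 1` → y = 1
`z = total + y` → z = 20
So z = 20

Answer: 20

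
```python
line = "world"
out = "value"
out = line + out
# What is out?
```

Trace:
`line = "world"` → line = 'world'
`out = "value"` → out = 'value'
`out = line + out` → out = 'worldvalue'
So out = 'worldvalue'

Answer: 'worldvalue'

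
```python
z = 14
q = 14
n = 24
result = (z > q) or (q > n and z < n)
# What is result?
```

Trace:
`z = 14` → z = 14
`q = 14` → q = 14
`n = 24` → n = 24
`result = (z > q) or (q > n and z < n)` → result = False
So result = False

Answer: False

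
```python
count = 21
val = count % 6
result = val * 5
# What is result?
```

Trace:
`count = 21` → count = 21
`val = count % 6` → val = 3
`result = val * 5` → result = 15
So result = 15

Answer: 15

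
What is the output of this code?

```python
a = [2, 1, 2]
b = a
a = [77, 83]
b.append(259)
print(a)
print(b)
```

Key concept: rebinding vs mutation: a is rebound to a new list, b still points at the original.
Step by step:
`a = [2, 1, 2]` → a = [2, 1, 2]
`b = a` → b = [2, 1, 2] (same object as a)
`a = [77, 83]` → a = [77, 83]
`b.append(259)` → b = [2, 1, 2, 259]
`print(a)` → prints [77, 83]
`print(b)` → prints [2, 1, 2, 259]

Answer:
[77, 83]
[2, 1, 2, 259]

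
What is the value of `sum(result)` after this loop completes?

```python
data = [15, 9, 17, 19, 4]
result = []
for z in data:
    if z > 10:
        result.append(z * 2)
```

Sum of doubled values > 10
`result` takes the values: [] → [30] → [30, 34] → [30, 34, 38]
So `sum(result)` = 102

Answer: 102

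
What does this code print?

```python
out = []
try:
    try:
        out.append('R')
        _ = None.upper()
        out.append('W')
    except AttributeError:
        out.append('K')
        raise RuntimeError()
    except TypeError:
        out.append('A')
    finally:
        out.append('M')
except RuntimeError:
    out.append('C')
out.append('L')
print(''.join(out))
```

Execution trace: 'R' (inner try body) → 'K' (inner except AttributeError) → 'M' (inner finally) → 'C' (outer except RuntimeError) → 'L' (after the try/except). Output: RKMCL

Answer: RKMCL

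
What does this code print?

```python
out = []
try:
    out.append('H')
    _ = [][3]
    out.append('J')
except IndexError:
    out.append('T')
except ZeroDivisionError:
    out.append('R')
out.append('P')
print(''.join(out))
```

Execution trace: 'H' (try body) → 'T' (except IndexError) → 'P' (after the try/except). Output: HTP

Answer: HTP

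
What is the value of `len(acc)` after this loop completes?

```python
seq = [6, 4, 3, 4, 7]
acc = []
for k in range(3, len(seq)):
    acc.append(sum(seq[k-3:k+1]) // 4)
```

Number of 4-element averages
`acc` takes the values: [] → [4] → [4, 4]
So `len(acc)` = 2

Answer: 2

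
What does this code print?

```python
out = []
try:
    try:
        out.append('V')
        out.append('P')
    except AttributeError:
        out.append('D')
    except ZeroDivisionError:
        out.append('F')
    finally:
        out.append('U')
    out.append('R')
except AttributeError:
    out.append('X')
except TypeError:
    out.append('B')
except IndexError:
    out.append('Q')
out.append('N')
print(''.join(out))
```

Execution trace: 'V' (inner try body) → 'P' (inner try body, no exception) → 'U' (inner finally) → 'R' (try body, no exception) → 'N' (after the try/except). Output: VPURN

Answer: VPURN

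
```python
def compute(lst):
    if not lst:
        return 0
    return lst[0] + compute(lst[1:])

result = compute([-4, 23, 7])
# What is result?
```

(-4) + 23 + 7 + 0 = 26

Answer: 26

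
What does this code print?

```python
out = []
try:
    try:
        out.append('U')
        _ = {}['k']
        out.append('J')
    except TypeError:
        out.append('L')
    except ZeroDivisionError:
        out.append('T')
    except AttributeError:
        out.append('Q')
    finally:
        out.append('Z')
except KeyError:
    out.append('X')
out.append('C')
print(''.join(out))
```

Execution trace: 'U' (inner try body) → 'Z' (inner finally) → 'X' (outer except KeyError) → 'C' (after the try/except). Output: UZXC

Answer: UZXC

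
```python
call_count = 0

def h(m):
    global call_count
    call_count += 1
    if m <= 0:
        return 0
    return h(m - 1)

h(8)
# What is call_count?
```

Linear recursion stepping by 1: 9 calls from m=8 down to ≤0.

Answer: 9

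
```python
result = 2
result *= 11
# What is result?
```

Trace:
`result = 2` → result = 2
`result *= 11` → result = 22
So result = 22

Answer: 22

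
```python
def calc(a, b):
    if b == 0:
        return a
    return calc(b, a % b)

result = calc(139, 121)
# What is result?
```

calc(139, 121) -> calc(121, 18) -> calc(18, 13) -> calc(13, 5) -> calc(5, 3) -> calc(3, 2) -> calc(2, 1) -> calc(1, 0) -> 1

Answer: 1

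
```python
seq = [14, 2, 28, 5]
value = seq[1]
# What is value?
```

Trace:
`seq = [14, 2, 28, 5]` → seq = [14, 2, 28, 5]
`value = seq[1]` → value = 2
So value = 2

Answer: 2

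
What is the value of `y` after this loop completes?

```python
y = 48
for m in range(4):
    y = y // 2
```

Halve 4 times: 48 // 2^4 = 3
`y` takes the values: 48 → 24 → 12 → 6 → 3

Answer: 3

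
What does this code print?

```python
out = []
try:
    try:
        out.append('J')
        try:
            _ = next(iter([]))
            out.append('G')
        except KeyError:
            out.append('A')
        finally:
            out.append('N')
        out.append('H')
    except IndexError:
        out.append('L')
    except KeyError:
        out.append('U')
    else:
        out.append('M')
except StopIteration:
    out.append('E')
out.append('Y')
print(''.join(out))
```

Execution trace: 'J' (try body) → 'N' (inner finally) → 'E' (outer except StopIteration) → 'Y' (after the try/except). Output: JNEY

Answer: JNEY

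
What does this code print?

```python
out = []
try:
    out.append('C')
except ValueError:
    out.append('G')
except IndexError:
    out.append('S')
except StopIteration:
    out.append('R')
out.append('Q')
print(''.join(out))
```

Execution trace: 'C' (try body, no exception) → 'Q' (after the try/except). Output: CQ

Answer: CQ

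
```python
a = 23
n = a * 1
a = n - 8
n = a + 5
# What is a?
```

Trace:
`a = 23` → a = 23
`n = a * 1` → n = 23
`a = n - 8` → a = 15
`n = a + 5` → n = 20
So a = 15

Answer: 15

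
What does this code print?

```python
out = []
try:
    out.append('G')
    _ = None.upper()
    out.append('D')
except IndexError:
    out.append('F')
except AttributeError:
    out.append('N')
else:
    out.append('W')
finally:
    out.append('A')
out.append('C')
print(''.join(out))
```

Execution trace: 'G' (try body) → 'N' (except AttributeError) → 'A' (finally) → 'C' (after the try/except). Output: GNAC

Answer: GNAC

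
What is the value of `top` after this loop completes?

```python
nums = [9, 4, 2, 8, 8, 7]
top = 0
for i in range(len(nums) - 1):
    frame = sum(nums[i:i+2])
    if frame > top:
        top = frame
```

Max sum of 2-element window in [9, 4, 2, 8, 8, 7]
`top` takes the values: 0 → 13 → 16

Answer: 16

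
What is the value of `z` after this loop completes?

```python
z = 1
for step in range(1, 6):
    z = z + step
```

Start at 1, add 1 through 5
`z` takes the values: 1 → 2 → 4 → 7 → 11 → 16

Answer: 16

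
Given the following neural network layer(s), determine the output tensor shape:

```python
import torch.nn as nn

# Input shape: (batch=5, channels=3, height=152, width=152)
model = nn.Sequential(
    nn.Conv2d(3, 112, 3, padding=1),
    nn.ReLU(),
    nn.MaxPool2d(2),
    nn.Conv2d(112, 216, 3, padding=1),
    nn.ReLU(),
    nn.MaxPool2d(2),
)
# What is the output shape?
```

Input: (5, 3, 152, 152) -> after first Conv2d: (5, 112, 152, 152) -> after first MaxPool2d: (5, 112, 76, 76) -> after second Conv2d: (5, 216, 76, 76) -> Output: (5, 216, 38, 38)

Answer: (5, 216, 38, 38)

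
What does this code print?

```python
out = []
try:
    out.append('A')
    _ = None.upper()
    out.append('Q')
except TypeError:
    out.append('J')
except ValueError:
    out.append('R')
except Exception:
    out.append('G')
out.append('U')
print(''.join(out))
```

Execution trace: 'A' (try body) → 'G' (except Exception) → 'U' (after the try/except). Output: AGU

Answer: AGU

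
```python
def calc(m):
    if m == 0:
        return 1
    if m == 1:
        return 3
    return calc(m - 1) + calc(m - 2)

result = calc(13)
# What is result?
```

Build up from base cases: calc(0)=1, calc(1)=3, calc(2)=4, calc(3)=7, calc(4)=11, calc(5)=18, calc(6)=29, ..., calc(13)=843

Answer: 843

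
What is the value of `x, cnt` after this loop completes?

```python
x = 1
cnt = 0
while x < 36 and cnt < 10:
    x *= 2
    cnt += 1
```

Double until >= 36 or 10 iterations
`x, cnt` takes the values: (1, 0) → (2, 0) → (2, 1) → (4, 1) → (4, 2) → (8, 2) → (8, 3) → (16, 3) → (16, 4) → (32, 4) → (32, 5) → (64, 5) → (64, 6)

Answer: 64, 6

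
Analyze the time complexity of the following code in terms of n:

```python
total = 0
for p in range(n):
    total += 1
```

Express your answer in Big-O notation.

Each loop level contributes: n. Multiplying the contributions gives O(n).

Answer: O(n)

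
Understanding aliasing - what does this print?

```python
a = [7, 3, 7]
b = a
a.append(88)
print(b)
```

Key concept: basic list aliasing.
Step by step:
`a = [7, 3, 7]` → a = [7, 3, 7]
`b = a` → b = [7, 3, 7] (same object as a)
`a.append(88)` → a = [7, 3, 7, 88] (same object as b); b = [7, 3, 7, 88] (same object as a)
`print(b)` → prints [7, 3, 7, 88]

Answer: [7, 3, 7, 88]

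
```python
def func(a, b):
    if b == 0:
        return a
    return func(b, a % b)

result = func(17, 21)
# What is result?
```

func(17, 21) -> func(21, 17) -> func(17, 4) -> func(4, 1) -> func(1, 0) -> 1

Answer: 1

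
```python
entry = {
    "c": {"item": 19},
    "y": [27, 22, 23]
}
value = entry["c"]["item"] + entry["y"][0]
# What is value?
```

Trace:
`entry = { ...` → entry = {'c': {'item': 19}, 'y': [27, 22, 23]}
`value = entry["c"]["item"] + entry["y"][0]` → value = 46
So value = 46

Answer: 46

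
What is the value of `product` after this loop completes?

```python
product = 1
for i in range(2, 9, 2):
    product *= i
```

Product of even numbers 2 to 8
`product` takes the values: 1 → 2 → 8 → 48 → 384

Answer: 384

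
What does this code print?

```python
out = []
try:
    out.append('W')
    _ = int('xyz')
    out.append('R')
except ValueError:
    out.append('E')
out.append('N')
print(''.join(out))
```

Execution trace: 'W' (try body) → 'E' (except ValueError) → 'N' (after the try/except). Output: WEN

Answer: WEN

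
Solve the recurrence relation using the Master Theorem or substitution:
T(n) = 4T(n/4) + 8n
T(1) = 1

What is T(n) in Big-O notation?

By Master Theorem: a=4, b=4, f(n)=8n. Since log_4(4) = 1 and f(n) = Θ(n^1), Case 2 applies. T(n) = O(n log n).

Answer: O(n log n)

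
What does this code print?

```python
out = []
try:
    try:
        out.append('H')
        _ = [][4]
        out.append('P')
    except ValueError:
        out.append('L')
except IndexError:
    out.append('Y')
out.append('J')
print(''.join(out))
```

Execution trace: 'H' (try body) → 'Y' (outer except IndexError) → 'J' (after the try/except). Output: HYJ

Answer: HYJ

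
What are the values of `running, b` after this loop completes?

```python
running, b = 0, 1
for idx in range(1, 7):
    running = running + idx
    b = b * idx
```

Sum and factorial of 1 to 6
`running, b` takes the values: (0, 1) → (1, 1) → (3, 1) → (3, 2) → (6, 2) → (6, 6) → (10, 6) → (10, 24) → (15, 24) → (15, 120) → (21, 120) → (21, 720)

Answer: 21, 720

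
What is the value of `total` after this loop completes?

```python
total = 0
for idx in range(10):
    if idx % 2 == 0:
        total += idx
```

Sum of even numbers 0 to 9
`total` takes the values: 0 → 2 → 6 → 12 → 20

Answer: 20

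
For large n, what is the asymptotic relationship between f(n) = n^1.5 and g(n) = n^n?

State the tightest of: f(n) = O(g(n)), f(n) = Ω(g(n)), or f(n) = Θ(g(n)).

n^1.5 vs n^n: f(n) = O(g(n)) but not Ω(g(n)) — n^n grows strictly faster than n^1.5.

Answer: f(n) = O(g(n)) but not Ω(g(n)) — n^n grows strictly faster than n^1.5.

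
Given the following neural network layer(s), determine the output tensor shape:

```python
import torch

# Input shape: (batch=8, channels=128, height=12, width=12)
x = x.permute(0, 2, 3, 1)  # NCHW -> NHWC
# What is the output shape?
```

Input: (8, 128, 12, 12) -> Output: (8, 12, 12, 128)

Answer: (8, 12, 12, 128)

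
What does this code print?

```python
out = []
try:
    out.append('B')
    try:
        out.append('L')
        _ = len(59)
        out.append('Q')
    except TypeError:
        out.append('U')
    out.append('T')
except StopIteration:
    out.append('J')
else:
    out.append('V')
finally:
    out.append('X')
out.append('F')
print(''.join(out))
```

Execution trace: 'B' (try body) → 'L' (inner try body) → 'U' (inner except TypeError) → 'T' (try body, no exception) → 'V' (else) → 'X' (finally) → 'F' (after the try/except). Output: BLUTVXF

Answer: BLUTVXF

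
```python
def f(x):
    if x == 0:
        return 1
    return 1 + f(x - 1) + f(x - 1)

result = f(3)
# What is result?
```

f(x) = 1 + 2·f(x-1), f(0)=1. Closed form: (1+1)·2^3 - 1 = 15.

Answer: 15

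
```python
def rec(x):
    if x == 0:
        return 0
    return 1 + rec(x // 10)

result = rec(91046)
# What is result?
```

Count of digits of 91046: 5

Answer: 5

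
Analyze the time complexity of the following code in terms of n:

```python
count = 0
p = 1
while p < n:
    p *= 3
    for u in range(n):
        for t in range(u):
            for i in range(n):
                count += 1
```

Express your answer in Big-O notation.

Each loop level contributes: log n × n × n × n. Multiplying the contributions gives O(n^3 log n).

Answer: O(n^3 log n)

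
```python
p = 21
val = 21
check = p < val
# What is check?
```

Trace:
`p = 21` → p = 21
`val = 21` → val = 21
`check = p < val` → check = False
So check = False

Answer: False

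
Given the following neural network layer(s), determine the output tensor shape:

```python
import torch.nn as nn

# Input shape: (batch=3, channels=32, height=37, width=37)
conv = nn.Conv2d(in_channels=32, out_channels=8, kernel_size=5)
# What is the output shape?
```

Input: (3, 32, 37, 37) -> Output: (3, 8, 33, 33)

Answer: (3, 8, 33, 33)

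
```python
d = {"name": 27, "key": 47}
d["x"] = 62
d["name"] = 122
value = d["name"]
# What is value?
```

Trace:
`d = {"name": 27, "key": 47}` → d = {'name': 27, 'key': 47}
`d["x"] = 62` → d = {'name': 27, 'key': 47, 'x': 62}
`d["name"] = 122` → d = {'name': 122, 'key': 47, 'x': 62}
`value = d["name"]` → value = 122
So value = 122

Answer: 122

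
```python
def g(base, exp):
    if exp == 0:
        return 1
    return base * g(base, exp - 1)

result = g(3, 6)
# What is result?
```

g(3, 6) = 3 * 3 * 3 * 3 * 3 * 3 = 729

Answer: 729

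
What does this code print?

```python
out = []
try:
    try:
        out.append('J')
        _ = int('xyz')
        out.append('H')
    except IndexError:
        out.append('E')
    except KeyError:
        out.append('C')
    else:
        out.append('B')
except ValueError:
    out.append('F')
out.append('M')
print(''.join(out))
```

Execution trace: 'J' (try body) → 'F' (outer except ValueError) → 'M' (after the try/except). Output: JFM

Answer: JFM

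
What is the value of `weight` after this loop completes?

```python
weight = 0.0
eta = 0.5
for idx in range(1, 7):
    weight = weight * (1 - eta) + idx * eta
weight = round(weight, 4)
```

Moving average with lr=0.5
`weight` takes the values: 0.0 → 0.5 → 1.25 → 2.125 → 3.0625 → 4.03125 → 5.015625 → 5.0156

Answer: 5.0156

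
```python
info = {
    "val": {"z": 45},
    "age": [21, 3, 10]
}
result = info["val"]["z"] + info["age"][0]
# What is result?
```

Trace:
`info = { ...` → info = {'val': {'z': 45}, 'age': [21, 3, 10]}
`result = info["val"]["z"] + info["age"][0]` → result = 66
So result = 66

Answer: 66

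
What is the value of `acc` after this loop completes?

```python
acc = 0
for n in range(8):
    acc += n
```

Sum of 0 to 7 = 28
`acc` takes the values: 0 → 1 → 3 → 6 → 10 → 15 → 21 → 28

Answer: 28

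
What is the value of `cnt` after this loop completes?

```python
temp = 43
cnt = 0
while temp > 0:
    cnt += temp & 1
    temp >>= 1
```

Count set bits in 43 (binary: 0b101011)
`cnt` takes the values: 0 → 1 → 2 → 3 → 4

Answer: 4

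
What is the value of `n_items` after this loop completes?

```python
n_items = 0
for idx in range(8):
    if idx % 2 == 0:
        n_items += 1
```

Count numbers divisible by 2 in range(8)
`n_items` takes the values: 0 → 1 → 2 → 3 → 4

Answer: 4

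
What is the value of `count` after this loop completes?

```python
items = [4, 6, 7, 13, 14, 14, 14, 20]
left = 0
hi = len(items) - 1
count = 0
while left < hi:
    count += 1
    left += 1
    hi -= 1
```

Iterations until pointers meet (list length 8)
`count` takes the values: 0 → 1 → 2 → 3 → 4

Answer: 4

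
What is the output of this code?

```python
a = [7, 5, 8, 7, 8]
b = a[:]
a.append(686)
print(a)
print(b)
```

Key concept: slice [:] creates copy.
Step by step:
`a = [7, 5, 8, 7, 8]` → a = [7, 5, 8, 7, 8]
`b = a[:]` → b = [7, 5, 8, 7, 8]
`a.append(686)` → a = [7, 5, 8, 7, 8, 686]
`print(a)` → prints [7, 5, 8, 7, 8, 686]
`print(b)` → prints [7, 5, 8, 7, 8]

Answer:
[7, 5, 8, 7, 8, 686]
[7, 5, 8, 7, 8]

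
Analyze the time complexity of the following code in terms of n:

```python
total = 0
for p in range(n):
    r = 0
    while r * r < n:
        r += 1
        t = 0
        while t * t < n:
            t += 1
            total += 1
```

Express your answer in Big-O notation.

Each loop level contributes: n × √n × √n. Multiplying the contributions gives O(n^2).

Answer: O(n^2)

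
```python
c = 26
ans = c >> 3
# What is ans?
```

Trace:
`c = 26` → c = 26
`ans = c >> 3` → ans = 3
So ans = 3

Answer: 3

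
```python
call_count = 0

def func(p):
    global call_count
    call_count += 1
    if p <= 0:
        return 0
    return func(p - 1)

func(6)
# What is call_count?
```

Linear recursion stepping by 1: 7 calls from p=6 down to ≤0.

Answer: 7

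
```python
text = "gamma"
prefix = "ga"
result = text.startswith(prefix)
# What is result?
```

Trace:
`text = "gamma"` → text = 'gamma'
`prefix = "ga"` → prefix = 'ga'
`result = text.startswith(prefix)` → result = True
So result = True

Answer: True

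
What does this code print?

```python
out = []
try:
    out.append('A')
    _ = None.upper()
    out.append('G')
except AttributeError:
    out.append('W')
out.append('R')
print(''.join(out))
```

Execution trace: 'A' (try body) → 'W' (except AttributeError) → 'R' (after the try/except). Output: AWR

Answer: AWR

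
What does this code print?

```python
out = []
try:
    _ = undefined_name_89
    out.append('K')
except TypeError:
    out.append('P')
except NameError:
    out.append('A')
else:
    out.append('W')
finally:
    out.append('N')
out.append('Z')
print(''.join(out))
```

Execution trace: 'A' (except NameError) → 'N' (finally) → 'Z' (after the try/except). Output: ANZ

Answer: ANZ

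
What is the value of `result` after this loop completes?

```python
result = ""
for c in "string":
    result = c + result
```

Reverse 'string'
`result` takes the values: "" → "s" → "ts" → "rts" → "irts" → "nirts" → "gnirts"

Answer: "gnirts"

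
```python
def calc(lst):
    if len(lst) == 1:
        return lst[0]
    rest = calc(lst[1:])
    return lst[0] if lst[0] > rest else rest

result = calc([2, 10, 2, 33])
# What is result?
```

Recursive max over [2, 10, 2, 33] = 33

Answer: 33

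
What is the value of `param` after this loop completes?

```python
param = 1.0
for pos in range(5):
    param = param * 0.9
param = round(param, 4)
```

Exponential decay: 1.0 * 0.9^5
`param` takes the values: 1.0 → 0.9 → 0.81 → 0.729 → 0.6561 → 0.59049 → 0.5905

Answer: 0.5905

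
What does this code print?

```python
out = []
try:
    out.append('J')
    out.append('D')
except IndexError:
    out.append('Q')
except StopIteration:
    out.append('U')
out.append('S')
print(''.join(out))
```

Execution trace: 'J' (try body) → 'D' (try body, no exception) → 'S' (after the try/except). Output: JDS

Answer: JDS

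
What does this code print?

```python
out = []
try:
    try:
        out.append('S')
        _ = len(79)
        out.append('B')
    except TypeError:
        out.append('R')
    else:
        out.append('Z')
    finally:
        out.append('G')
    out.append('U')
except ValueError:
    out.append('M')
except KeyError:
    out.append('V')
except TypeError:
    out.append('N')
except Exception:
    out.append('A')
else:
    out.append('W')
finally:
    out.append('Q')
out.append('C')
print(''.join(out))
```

Execution trace: 'S' (inner try body) → 'R' (inner except TypeError) → 'G' (inner finally) → 'U' (try body, no exception) → 'W' (else) → 'Q' (finally) → 'C' (after the try/except). Output: SRGUWQC

Answer: SRGUWQC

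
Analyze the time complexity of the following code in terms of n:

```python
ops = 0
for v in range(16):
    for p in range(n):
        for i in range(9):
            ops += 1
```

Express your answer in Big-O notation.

Each loop level contributes: 1 × n × 1. Multiplying the contributions gives O(n).

Answer: O(n)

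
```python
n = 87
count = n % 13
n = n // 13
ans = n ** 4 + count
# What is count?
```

Trace:
`n = 87` → n = 87
`count = n % 13` → count = 9
`n = n // 13` → n = 6
`ans = n ** 4 + count` → ans = 1305
So count = 9

Answer: 9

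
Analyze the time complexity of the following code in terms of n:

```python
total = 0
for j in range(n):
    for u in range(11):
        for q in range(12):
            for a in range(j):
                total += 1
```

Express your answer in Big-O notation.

Each loop level contributes: n × 1 × 1 × n. Multiplying the contributions gives O(n^2).

Answer: O(n^2)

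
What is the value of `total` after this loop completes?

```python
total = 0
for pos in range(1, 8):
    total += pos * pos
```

Sum of squares 1² to 7² = 140
`total` takes the values: 0 → 1 → 5 → 14 → 30 → 55 → 91 → 140

Answer: 140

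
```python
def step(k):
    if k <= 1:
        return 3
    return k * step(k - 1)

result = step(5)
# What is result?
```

step(5) = 5 * 4 * 3 * 2 * 3 = 360

Answer: 360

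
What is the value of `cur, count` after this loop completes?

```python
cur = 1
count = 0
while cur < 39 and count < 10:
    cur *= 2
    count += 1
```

Double until >= 39 or 10 iterations
`cur, count` takes the values: (1, 0) → (2, 0) → (2, 1) → (4, 1) → (4, 2) → (8, 2) → (8, 3) → (16, 3) → (16, 4) → (32, 4) → (32, 5) → (64, 5) → (64, 6)

Answer: 64, 6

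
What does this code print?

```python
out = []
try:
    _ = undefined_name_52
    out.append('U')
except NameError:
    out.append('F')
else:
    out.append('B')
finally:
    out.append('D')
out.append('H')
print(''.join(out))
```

Execution trace: 'F' (except NameError) → 'D' (finally) → 'H' (after the try/except). Output: FDH

Answer: FDH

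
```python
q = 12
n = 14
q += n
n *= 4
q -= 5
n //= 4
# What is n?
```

Trace:
`q = 12` → q = 12
`n = 14` → n = 14
`q += n` → q = 26
`n *= 4` → n = 56
`q -= 5` → q = 21
`n //= 4` → n = 14
So n = 14

Answer: 14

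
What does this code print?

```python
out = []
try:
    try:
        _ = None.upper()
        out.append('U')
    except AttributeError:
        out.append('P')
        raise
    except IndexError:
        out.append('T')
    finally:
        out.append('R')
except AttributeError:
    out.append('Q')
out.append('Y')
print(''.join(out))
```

Execution trace: 'P' (inner except AttributeError) → 'R' (inner finally) → 'Q' (outer except AttributeError) → 'Y' (after the try/except). Output: PRQY

Answer: PRQY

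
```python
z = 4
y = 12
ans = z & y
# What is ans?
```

Trace:
`z = 4` → z = 4
`y = 12` → y = 12
`ans = z & y` → ans = 4
So ans = 4

Answer: 4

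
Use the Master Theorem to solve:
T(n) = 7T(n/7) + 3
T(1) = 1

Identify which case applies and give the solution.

a=7, b=7, f(n)=3. log_7(7) = 1. Since c=0 < 1, Case 1 applies: T(n) = Θ(n^log_b(a)) = O(n).

Answer: O(n) - Case 1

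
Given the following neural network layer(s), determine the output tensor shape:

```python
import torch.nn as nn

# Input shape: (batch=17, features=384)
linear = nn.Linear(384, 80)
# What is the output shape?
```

Input: (17, 384) -> Output: (17, 80)

Answer: (17, 80)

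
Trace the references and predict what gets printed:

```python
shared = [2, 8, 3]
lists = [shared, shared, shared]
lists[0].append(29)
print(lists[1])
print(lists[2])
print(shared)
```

Key concept: list of same reference.
Step by step:
`shared = [2, 8, 3]` → shared = [2, 8, 3]
`lists = [shared, shared, shared]` → lists = [[2, 8, 3], [2, 8, 3], [2, 8, 3]]
`lists[0].append(29)` → shared = [2, 8, 3, 29]; lists = [[2, 8, 3, 29], [2, 8, 3, 29], [2, 8, 3, 29]]
`print(lists[1])` → prints [2, 8, 3, 29]
`print(lists[2])` → prints [2, 8, 3, 29]
`print(shared)` → prints [2, 8, 3, 29]

Answer:
[2, 8, 3, 29]
[2, 8, 3, 29]
[2, 8, 3, 29]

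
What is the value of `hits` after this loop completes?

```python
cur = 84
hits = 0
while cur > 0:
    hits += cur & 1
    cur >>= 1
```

Count set bits in 84 (binary: 0b1010100)
`hits` takes the values: 0 → 1 → 2 → 3

Answer: 3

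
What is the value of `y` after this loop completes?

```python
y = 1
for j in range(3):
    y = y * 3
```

Multiply by 3, 3 times: 1 * 3^3 = 27
`y` takes the values: 1 → 3 → 9 → 27

Answer: 27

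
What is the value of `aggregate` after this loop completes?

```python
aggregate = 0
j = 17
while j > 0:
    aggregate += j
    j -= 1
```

Sum 17 down to 1
`aggregate` takes the values: 0 → 17 → 33 → 48 → 62 → 75 → 87 → 98 → 108 → 117 → 125 → 132 → 138 → 143 → 147 → 150 → 152 → 153

Answer: 153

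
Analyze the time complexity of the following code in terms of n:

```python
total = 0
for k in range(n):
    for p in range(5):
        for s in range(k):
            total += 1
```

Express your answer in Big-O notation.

Each loop level contributes: n × 1 × n. Multiplying the contributions gives O(n^2).

Answer: O(n^2)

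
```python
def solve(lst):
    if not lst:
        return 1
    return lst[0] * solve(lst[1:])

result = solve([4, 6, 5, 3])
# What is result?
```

Product over [4, 6, 5, 3] = 4 * 6 * 5 * 3 = 360

Answer: 360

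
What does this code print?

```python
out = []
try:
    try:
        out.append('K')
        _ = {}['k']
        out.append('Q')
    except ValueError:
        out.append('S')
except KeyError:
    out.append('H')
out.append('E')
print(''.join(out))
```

Execution trace: 'K' (inner try body) → 'H' (outer except KeyError) → 'E' (after the try/except). Output: KHE

Answer: KHE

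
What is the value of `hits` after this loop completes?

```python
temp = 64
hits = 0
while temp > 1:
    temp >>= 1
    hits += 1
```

Count right shifts until 1
`hits` takes the values: 0 → 1 → 2 → 3 → 4 → 5 → 6

Answer: 6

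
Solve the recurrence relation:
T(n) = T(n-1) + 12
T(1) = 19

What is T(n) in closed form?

Unrolling: T(n) = T(1) + 12·(n-1) = 19 + 12(n-1) = 12n + 7.

Answer: T(n) = 12n + 7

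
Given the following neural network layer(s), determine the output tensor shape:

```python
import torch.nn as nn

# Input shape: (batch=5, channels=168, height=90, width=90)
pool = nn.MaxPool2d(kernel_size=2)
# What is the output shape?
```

Input: (5, 168, 90, 90) -> Output: (5, 168, 45, 45)

Answer: (5, 168, 45, 45)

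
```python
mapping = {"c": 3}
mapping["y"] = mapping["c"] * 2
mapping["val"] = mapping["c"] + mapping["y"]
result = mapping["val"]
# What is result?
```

Trace:
`mapping = {"c": 3}` → mapping = {'c': 3}
`mapping["y"] = mapping["c"] * 2` → mapping = {'c': 3, 'y': 6}
`mapping["val"] = mapping["c"] + mapping["y"]` → mapping = {'c': 3, 'y': 6, 'val': 9}
`result = mapping["val"]` → result = 9
So result = 9

Answer: 9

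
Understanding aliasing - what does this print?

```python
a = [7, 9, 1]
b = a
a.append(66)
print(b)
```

Key concept: basic list aliasing.
Step by step:
`a = [7, 9, 1]` → a = [7, 9, 1]
`b = a` → b = [7, 9, 1] (same object as a)
`a.append(66)` → a = [7, 9, 1, 66] (same object as b); b = [7, 9, 1, 66] (same object as a)
`print(b)` → prints [7, 9, 1, 66]

Answer: [7, 9, 1, 66]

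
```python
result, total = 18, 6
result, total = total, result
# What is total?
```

Trace:
`result, total = 18, 6` → result = 18; total = 6
`result, total = total, result` → result = 6; total = 18
So total = 18

Answer: 18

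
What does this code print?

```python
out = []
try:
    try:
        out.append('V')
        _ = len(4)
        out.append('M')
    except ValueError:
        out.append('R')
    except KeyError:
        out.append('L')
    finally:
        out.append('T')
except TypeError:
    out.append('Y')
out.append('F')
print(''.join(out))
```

Execution trace: 'V' (inner try body) → 'T' (inner finally) → 'Y' (outer except TypeError) → 'F' (after the try/except). Output: VTYF

Answer: VTYF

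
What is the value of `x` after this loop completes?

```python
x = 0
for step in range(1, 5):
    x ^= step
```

XOR of 1 to 4
`x` takes the values: 0 → 1 → 3 → 0 → 4

Answer: 4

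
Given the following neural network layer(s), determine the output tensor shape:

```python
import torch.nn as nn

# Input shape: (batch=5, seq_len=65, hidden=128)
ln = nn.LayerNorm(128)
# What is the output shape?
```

Input: (5, 65, 128) -> Output: (5, 65, 128)

Answer: (5, 65, 128)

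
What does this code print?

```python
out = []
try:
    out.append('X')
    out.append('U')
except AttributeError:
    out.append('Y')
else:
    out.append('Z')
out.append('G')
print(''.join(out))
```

Execution trace: 'X' (try body) → 'U' (try body, no exception) → 'Z' (else) → 'G' (after the try/except). Output: XUZG

Answer: XUZG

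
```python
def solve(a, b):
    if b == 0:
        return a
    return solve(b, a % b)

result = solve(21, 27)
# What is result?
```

solve(21, 27) -> solve(27, 21) -> solve(21, 6) -> solve(6, 3) -> solve(3, 0) -> 3

Answer: 3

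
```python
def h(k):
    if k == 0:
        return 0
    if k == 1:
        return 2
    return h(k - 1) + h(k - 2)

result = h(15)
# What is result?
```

Build up from base cases: h(0)=0, h(1)=2, h(2)=2, h(3)=4, h(4)=6, h(5)=10, h(6)=16, ..., h(15)=1220

Answer: 1220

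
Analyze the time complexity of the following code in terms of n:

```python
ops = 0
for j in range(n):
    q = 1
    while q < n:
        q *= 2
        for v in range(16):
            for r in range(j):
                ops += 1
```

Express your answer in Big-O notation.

Each loop level contributes: n × log n × 1 × n. Multiplying the contributions gives O(n^2 log n).

Answer: O(n^2 log n)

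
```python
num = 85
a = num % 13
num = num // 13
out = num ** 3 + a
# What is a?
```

Trace:
`num = 85` → num = 85
`a = num % 13` → a = 7
`num = num // 13` → num = 6
`out = num ** 3 + a` → out = 223
So a = 7

Answer: 7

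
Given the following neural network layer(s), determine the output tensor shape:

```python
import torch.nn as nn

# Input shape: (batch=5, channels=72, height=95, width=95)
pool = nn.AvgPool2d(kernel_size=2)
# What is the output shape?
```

Input: (5, 72, 95, 95) -> Output: (5, 72, 47, 47)

Answer: (5, 72, 47, 47)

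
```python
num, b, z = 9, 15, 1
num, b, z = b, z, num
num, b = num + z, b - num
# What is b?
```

Trace:
`num, b, z = 9, 15, 1` → num = 9; b = 15; z = 1
`num, b, z = b, z, num` → num = 15; b = 1; z = 9
`num, b = num + z, b - num` → num = 24; b = -14
So b = -14

Answer: -14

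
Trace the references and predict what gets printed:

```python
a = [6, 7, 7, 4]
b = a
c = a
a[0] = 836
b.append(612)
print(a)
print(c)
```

Key concept: multiple aliases.
Step by step:
`a = [6, 7, 7, 4]` → a = [6, 7, 7, 4]
`b = a` → b = [6, 7, 7, 4] (same object as a)
`c = a` → c = [6, 7, 7, 4] (same object as a, b)
`a[0] = 836` → a = [836, 7, 7, 4] (same object as b, c); b = [836, 7, 7, 4] (same object as a, c); c = [836, 7, 7, 4] (same object as a, b)
`b.append(612)` → a = [836, 7, 7, 4, 612] (same object as b, c); b = [836, 7, 7, 4, 612] (same object as a, c); c = [836, 7, 7, 4, 612] (same object as a, b)
`print(a)` → prints [836, 7, 7, 4, 612]
`print(c)` → prints [836, 7, 7, 4, 612]

Answer:
[836, 7, 7, 4, 612]
[836, 7, 7, 4, 612]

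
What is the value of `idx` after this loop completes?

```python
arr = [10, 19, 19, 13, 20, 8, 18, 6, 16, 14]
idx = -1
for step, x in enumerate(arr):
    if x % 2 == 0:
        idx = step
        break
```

First even number index in [10, 19, 19, 13, 20, 8, 18, 6, 16, 14]
`idx` takes the values: -1 → 0

Answer: 0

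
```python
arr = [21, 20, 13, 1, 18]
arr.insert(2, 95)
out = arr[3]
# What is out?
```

Trace:
`arr = [21, 20, 13, 1, 18]` → arr = [21, 20, 13, 1, 18]
`arr.insert(2, 95)` → arr = [21, 20, 95, 13, 1, 18]
`out = arr[3]` → out = 13
So out = 13

Answer: 13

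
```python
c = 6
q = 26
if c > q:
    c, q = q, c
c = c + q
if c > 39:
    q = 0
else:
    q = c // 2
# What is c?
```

Trace:
`c = 6` → c = 6
`q = 26` → q = 26
`if c > q: ...` → c > q is False → no variable changes
`c = c + q` → c = 32
`if c > 39: ...` → c > 39 is False, take else branch → q = 16
So c = 32

Answer: 32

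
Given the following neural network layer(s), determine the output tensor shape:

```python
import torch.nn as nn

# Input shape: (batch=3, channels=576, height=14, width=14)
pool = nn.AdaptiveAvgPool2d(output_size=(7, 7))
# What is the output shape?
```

Input: (3, 576, 14, 14) -> Output: (3, 576, 7, 7)

Answer: (3, 576, 7, 7)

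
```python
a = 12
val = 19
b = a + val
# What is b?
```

Trace:
`a = 12` → a = 12
`val = 19` → val = 19
`b = a + val` → b = 31
So b = 31

Answer: 31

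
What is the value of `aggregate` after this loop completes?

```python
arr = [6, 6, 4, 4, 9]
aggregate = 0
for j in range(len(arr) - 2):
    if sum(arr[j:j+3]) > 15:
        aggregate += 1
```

Count windows with sum > 15
`aggregate` takes the values: 0 → 1 → 2

Answer: 2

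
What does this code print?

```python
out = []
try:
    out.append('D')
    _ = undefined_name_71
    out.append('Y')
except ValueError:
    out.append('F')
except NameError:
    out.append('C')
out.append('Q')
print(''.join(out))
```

Execution trace: 'D' (try body) → 'C' (except NameError) → 'Q' (after the try/except). Output: DCQ

Answer: DCQ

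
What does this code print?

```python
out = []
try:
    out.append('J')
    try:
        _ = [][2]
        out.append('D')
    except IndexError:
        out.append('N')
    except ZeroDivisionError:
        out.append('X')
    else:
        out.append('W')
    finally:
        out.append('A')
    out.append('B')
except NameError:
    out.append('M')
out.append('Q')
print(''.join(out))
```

Execution trace: 'J' (try body) → 'N' (inner except IndexError) → 'A' (inner finally) → 'B' (try body, no exception) → 'Q' (after the try/except). Output: JNABQ

Answer: JNABQ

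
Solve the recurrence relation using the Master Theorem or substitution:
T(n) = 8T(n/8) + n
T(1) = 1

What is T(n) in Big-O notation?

By Master Theorem: a=8, b=8, f(n)=n. Since log_8(8) = 1 and f(n) = Θ(n^1), Case 2 applies. T(n) = O(n log n).

Answer: O(n log n)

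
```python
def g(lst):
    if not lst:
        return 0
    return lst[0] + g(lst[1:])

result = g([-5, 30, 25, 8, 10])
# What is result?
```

(-5) + 30 + 25 + 8 + 10 + 0 = 68

Answer: 68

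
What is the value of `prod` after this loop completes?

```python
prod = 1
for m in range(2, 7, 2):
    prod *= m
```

Product of even numbers 2 to 6
`prod` takes the values: 1 → 2 → 8 → 48

Answer: 48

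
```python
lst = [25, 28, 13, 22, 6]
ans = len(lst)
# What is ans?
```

Trace:
`lst = [25, 28, 13, 22, 6]` → lst = [25, 28, 13, 22, 6]
`ans = len(lst)` → ans = 5
So ans = 5

Answer: 5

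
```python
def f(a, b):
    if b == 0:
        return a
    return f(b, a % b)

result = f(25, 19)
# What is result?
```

f(25, 19) -> f(19, 6) -> f(6, 1) -> f(1, 0) -> 1

Answer: 1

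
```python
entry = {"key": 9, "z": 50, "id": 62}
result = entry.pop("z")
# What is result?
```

Trace:
`entry = {"key": 9, "z": 50, "id": 62}` → entry = {'key': 9, 'z': 50, 'id': 62}
`result = entry.pop("z")` → entry = {'key': 9, 'id': 62}; result = 50
So result = 50

Answer: 50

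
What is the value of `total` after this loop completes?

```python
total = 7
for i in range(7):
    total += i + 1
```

Start at 7, add 1 to 7 = 35
`total` takes the values: 7 → 8 → 10 → 13 → 17 → 22 → 28 → 35

Answer: 35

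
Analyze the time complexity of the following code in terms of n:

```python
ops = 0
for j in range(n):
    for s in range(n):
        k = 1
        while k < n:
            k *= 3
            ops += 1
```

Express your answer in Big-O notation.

Each loop level contributes: n × n × log n. Multiplying the contributions gives O(n^2 log n).

Answer: O(n^2 log n)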